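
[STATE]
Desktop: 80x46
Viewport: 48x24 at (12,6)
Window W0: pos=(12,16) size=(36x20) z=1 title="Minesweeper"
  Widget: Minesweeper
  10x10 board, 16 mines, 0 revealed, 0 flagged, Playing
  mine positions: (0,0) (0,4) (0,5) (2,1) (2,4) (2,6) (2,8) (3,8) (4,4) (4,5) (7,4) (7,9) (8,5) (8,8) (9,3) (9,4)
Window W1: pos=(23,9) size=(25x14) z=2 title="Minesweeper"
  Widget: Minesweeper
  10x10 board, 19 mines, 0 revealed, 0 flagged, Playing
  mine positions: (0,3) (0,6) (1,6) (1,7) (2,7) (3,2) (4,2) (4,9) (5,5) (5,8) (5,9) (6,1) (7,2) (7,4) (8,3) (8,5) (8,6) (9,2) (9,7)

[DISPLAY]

                                                
                                                
                                                
           ┏━━━━━━━━━━━━━━━━━━━━━━━┓            
           ┃ Minesweeper           ┃            
           ┠───────────────────────┨            
           ┃■■■■■■■■■■             ┃            
           ┃■■■■■■■■■■             ┃            
           ┃■■■■■■■■■■             ┃            
           ┃■■■■■■■■■■             ┃            
┏━━━━━━━━━━┃■■■■■■■■■■             ┃            
┃ Minesweep┃■■■■■■■■■■             ┃            
┠──────────┃■■■■■■■■■■             ┃            
┃■■■■■■■■■■┃■■■■■■■■■■             ┃            
┃■■■■■■■■■■┃■■■■■■■■■■             ┃            
┃■■■■■■■■■■┃■■■■■■■■■■             ┃            
┃■■■■■■■■■■┗━━━━━━━━━━━━━━━━━━━━━━━┛            
┃■■■■■■■■■■                        ┃            
┃■■■■■■■■■■                        ┃            
┃■■■■■■■■■■                        ┃            
┃■■■■■■■■■■                        ┃            
┃■■■■■■■■■■                        ┃            
┃■■■■■■■■■■                        ┃            
┃                                  ┃            


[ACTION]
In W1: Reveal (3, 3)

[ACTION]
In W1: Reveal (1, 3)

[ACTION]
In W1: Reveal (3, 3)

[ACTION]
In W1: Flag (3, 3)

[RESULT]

                                                
                                                
                                                
           ┏━━━━━━━━━━━━━━━━━━━━━━━┓            
           ┃ Minesweeper           ┃            
           ┠───────────────────────┨            
           ┃■■■■■■■■■■             ┃            
           ┃■■■1■■■■■■             ┃            
           ┃■■■■■■■■■■             ┃            
           ┃■■■2■■■■■■             ┃            
┏━━━━━━━━━━┃■■■■■■■■■■             ┃            
┃ Minesweep┃■■■■■■■■■■             ┃            
┠──────────┃■■■■■■■■■■             ┃            
┃■■■■■■■■■■┃■■■■■■■■■■             ┃            
┃■■■■■■■■■■┃■■■■■■■■■■             ┃            
┃■■■■■■■■■■┃■■■■■■■■■■             ┃            
┃■■■■■■■■■■┗━━━━━━━━━━━━━━━━━━━━━━━┛            
┃■■■■■■■■■■                        ┃            
┃■■■■■■■■■■                        ┃            
┃■■■■■■■■■■                        ┃            
┃■■■■■■■■■■                        ┃            
┃■■■■■■■■■■                        ┃            
┃■■■■■■■■■■                        ┃            
┃                                  ┃            


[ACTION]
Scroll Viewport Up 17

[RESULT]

                                                
                                                
                                                
                                                
                                                
                                                
                                                
                                                
                                                
           ┏━━━━━━━━━━━━━━━━━━━━━━━┓            
           ┃ Minesweeper           ┃            
           ┠───────────────────────┨            
           ┃■■■■■■■■■■             ┃            
           ┃■■■1■■■■■■             ┃            
           ┃■■■■■■■■■■             ┃            
           ┃■■■2■■■■■■             ┃            
┏━━━━━━━━━━┃■■■■■■■■■■             ┃            
┃ Minesweep┃■■■■■■■■■■             ┃            
┠──────────┃■■■■■■■■■■             ┃            
┃■■■■■■■■■■┃■■■■■■■■■■             ┃            
┃■■■■■■■■■■┃■■■■■■■■■■             ┃            
┃■■■■■■■■■■┃■■■■■■■■■■             ┃            
┃■■■■■■■■■■┗━━━━━━━━━━━━━━━━━━━━━━━┛            
┃■■■■■■■■■■                        ┃            


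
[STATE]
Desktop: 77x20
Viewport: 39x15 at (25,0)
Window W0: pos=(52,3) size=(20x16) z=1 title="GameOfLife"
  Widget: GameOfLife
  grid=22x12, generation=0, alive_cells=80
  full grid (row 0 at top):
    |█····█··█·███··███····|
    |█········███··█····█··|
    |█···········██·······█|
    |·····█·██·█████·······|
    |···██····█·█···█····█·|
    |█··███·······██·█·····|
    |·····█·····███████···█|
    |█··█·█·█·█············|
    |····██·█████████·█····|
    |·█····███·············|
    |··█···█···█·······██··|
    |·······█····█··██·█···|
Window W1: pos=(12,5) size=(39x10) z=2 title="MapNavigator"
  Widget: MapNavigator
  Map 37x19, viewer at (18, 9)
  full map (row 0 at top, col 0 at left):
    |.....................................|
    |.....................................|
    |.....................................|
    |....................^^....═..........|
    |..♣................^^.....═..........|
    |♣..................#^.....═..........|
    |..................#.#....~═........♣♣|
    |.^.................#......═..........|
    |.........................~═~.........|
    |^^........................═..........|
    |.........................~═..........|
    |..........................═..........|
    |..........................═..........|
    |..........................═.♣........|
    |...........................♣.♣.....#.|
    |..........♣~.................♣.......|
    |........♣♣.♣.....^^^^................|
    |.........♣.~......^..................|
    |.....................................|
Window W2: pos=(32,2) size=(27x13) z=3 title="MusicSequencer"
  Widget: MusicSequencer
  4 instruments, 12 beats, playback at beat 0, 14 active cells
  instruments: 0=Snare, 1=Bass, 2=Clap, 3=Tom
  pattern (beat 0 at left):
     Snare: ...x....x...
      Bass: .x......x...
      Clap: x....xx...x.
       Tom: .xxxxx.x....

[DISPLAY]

                                       
                                       
       ┏━━━━━━━━━━━━━━━━━━━━━━━━━┓     
       ┃ MusicSequencer          ┃━━━━━
       ┠─────────────────────────┨fLife
━━━━━━━┃      ▼12345678901       ┃─────
r      ┃ Snare···█····█···       ┃     
───────┃  Bass·█······█···       ┃█·███
......#┃  Clap█····██···█·       ┃·███·
.......┃   Tom·█████·█····       ┃····█
.......┃                         ┃█·███
......@┃                         ┃·█·█·
.......┃                         ┃·····
.......┃                         ┃···██
━━━━━━━┗━━━━━━━━━━━━━━━━━━━━━━━━━┛·█···


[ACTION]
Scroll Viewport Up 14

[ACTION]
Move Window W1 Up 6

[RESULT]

━━━━━━━━━━━━━━━━━━━━━━━━━┓             
r                        ┃             
───────┏━━━━━━━━━━━━━━━━━━━━━━━━━┓     
......#┃ MusicSequencer          ┃━━━━━
.......┠─────────────────────────┨fLife
.......┃      ▼12345678901       ┃─────
......@┃ Snare···█····█···       ┃     
.......┃  Bass·█······█···       ┃█·███
.......┃  Clap█····██···█·       ┃·███·
━━━━━━━┃   Tom·█████·█····       ┃····█
       ┃                         ┃█·███
       ┃                         ┃·█·█·
       ┃                         ┃·····
       ┃                         ┃···██
       ┗━━━━━━━━━━━━━━━━━━━━━━━━━┛·█···


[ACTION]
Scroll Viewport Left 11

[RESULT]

━━━━━━━━━━━━━━━━━━━━━━━━━━━━━━━━━━━━┓  
MapNavigator                        ┃  
──────────────────┏━━━━━━━━━━━━━━━━━━━━
.................#┃ MusicSequencer     
^.................┠────────────────────
..................┃      ▼12345678901  
^................@┃ Snare···█····█···  
..................┃  Bass·█······█···  
..................┃  Clap█····██···█·  
━━━━━━━━━━━━━━━━━━┃   Tom·█████·█····  
                  ┃                    
                  ┃                    
                  ┃                    
                  ┃                    
                  ┗━━━━━━━━━━━━━━━━━━━━


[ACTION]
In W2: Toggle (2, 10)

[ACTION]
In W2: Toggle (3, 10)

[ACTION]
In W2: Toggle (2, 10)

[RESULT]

━━━━━━━━━━━━━━━━━━━━━━━━━━━━━━━━━━━━┓  
MapNavigator                        ┃  
──────────────────┏━━━━━━━━━━━━━━━━━━━━
.................#┃ MusicSequencer     
^.................┠────────────────────
..................┃      ▼12345678901  
^................@┃ Snare···█····█···  
..................┃  Bass·█······█···  
..................┃  Clap█····██···█·  
━━━━━━━━━━━━━━━━━━┃   Tom·█████·█··█·  
                  ┃                    
                  ┃                    
                  ┃                    
                  ┃                    
                  ┗━━━━━━━━━━━━━━━━━━━━


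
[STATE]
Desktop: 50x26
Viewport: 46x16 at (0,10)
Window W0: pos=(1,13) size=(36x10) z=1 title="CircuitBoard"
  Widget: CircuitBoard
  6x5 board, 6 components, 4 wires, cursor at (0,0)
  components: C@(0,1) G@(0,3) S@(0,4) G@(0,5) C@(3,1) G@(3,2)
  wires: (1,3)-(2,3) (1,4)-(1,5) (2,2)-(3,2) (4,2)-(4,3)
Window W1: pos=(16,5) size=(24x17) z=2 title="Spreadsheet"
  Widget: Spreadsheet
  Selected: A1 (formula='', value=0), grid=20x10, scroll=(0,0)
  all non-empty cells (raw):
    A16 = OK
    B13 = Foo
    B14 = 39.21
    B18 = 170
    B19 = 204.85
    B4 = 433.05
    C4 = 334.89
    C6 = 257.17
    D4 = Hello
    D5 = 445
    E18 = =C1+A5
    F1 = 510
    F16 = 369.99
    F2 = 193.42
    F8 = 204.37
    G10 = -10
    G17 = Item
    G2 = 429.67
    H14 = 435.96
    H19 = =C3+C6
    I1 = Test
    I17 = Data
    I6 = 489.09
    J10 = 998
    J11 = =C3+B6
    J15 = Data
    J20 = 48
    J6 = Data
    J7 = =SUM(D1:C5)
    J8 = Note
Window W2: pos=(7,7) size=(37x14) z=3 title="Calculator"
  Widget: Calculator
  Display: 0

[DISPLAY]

       ┃                                  0┃  
       ┃┌───┬───┬───┬───┐                  ┃  
       ┃│ 7 │ 8 │ 9 │ ÷ │                  ┃  
 ┏━━━━━┃├───┼───┼───┼───┤                  ┃  
 ┃ Circ┃│ 4 │ 5 │ 6 │ × │                  ┃  
 ┠─────┃├───┼───┼───┼───┤                  ┃  
 ┃   0 ┃│ 1 │ 2 │ 3 │ - │                  ┃  
 ┃0  [.┃├───┼───┼───┼───┤                  ┃  
 ┃     ┃│ 0 │ . │ = │ + │                  ┃  
 ┃1    ┃└───┴───┴───┴───┘                  ┃  
 ┃     ┗━━━━━━━━━━━━━━━━━━━━━━━━━━━━━━━━━━━┛  
 ┃2           · ┗━━━━━━━━━━━━━━━━━━━━━━┛      
 ┗━━━━━━━━━━━━━━━━━━━━━━━━━━━━━━━━━━┛         
                                              
                                              
                                              


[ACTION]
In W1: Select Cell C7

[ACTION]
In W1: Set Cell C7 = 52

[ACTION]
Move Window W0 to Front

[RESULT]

       ┃                                  0┃  
       ┃┌───┬───┬───┬───┐                  ┃  
       ┃│ 7 │ 8 │ 9 │ ÷ │                  ┃  
 ┏━━━━━━━━━━━━━━━━━━━━━━━━━━━━━━━━━━┓      ┃  
 ┃ CircuitBoard                     ┃      ┃  
 ┠──────────────────────────────────┨      ┃  
 ┃   0 1 2 3 4 5                    ┃      ┃  
 ┃0  [.]  C       G   S   G         ┃      ┃  
 ┃                                  ┃      ┃  
 ┃1               ·   · ─ ·         ┃      ┃  
 ┃                │                 ┃━━━━━━┛  
 ┃2           ·   ·                 ┃━━┛      
 ┗━━━━━━━━━━━━━━━━━━━━━━━━━━━━━━━━━━┛         
                                              
                                              
                                              


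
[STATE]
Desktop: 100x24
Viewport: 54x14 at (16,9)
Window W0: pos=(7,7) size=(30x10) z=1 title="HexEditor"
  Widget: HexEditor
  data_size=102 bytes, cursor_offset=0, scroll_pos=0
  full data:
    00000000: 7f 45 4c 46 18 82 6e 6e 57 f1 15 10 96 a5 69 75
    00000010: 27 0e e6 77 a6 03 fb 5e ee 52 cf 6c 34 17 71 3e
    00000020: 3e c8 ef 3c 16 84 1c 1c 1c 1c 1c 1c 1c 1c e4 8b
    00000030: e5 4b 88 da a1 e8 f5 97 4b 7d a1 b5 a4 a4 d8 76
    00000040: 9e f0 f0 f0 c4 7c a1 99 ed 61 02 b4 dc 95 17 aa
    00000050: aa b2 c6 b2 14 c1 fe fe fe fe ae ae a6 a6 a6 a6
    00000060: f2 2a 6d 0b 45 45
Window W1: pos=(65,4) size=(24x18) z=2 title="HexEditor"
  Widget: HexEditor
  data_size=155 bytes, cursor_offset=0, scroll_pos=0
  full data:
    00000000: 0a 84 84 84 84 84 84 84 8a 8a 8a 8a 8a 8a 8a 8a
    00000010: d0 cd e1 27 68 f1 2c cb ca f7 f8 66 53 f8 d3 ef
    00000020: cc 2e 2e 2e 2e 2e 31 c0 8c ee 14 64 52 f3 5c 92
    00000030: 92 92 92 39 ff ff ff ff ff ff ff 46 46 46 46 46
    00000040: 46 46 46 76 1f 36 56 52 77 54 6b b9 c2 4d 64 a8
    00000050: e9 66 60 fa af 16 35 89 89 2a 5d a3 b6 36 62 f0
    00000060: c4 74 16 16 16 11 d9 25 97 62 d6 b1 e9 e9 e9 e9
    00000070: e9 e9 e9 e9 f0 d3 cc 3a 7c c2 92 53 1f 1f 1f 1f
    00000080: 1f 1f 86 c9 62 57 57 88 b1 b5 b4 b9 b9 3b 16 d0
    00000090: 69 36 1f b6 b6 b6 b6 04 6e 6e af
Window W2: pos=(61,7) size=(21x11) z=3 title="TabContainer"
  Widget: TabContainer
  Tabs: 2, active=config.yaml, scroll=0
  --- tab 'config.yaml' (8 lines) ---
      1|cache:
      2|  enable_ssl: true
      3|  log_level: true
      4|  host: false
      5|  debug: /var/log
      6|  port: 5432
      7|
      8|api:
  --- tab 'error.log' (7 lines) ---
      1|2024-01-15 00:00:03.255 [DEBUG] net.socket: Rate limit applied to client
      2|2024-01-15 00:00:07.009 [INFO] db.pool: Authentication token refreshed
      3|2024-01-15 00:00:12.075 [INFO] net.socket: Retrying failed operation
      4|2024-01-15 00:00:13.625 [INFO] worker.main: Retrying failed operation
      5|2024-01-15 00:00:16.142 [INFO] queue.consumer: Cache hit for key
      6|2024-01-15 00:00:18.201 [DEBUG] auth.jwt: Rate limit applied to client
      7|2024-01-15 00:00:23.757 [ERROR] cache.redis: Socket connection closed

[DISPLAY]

────────────────────┨                        ┠────────
  7F 45 4c 46 18 82 ┃                        ┃[config.
  27 0e e6 77 a6 03 ┃                        ┃────────
  3e c8 ef 3c 16 84 ┃                        ┃cache:  
  e5 4b 88 da a1 e8 ┃                        ┃  enable
  9e f0 f0 f0 c4 7c ┃                        ┃  log_le
  aa b2 c6 b2 14 c1 ┃                        ┃  host: 
━━━━━━━━━━━━━━━━━━━━┛                        ┃  debug:
                                             ┗━━━━━━━━
                                                 ┃    
                                                 ┃    
                                                 ┃    
                                                 ┗━━━━
                                                      


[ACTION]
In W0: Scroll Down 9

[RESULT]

────────────────────┨                        ┠────────
  f2 2a 6d 0b 45 45 ┃                        ┃[config.
                    ┃                        ┃────────
                    ┃                        ┃cache:  
                    ┃                        ┃  enable
                    ┃                        ┃  log_le
                    ┃                        ┃  host: 
━━━━━━━━━━━━━━━━━━━━┛                        ┃  debug:
                                             ┗━━━━━━━━
                                                 ┃    
                                                 ┃    
                                                 ┃    
                                                 ┗━━━━
                                                      


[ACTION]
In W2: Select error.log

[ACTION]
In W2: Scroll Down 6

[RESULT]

────────────────────┨                        ┠────────
  f2 2a 6d 0b 45 45 ┃                        ┃ config.
                    ┃                        ┃────────
                    ┃                        ┃2024-01-
                    ┃                        ┃        
                    ┃                        ┃        
                    ┃                        ┃        
━━━━━━━━━━━━━━━━━━━━┛                        ┃        
                                             ┗━━━━━━━━
                                                 ┃    
                                                 ┃    
                                                 ┃    
                                                 ┗━━━━
                                                      


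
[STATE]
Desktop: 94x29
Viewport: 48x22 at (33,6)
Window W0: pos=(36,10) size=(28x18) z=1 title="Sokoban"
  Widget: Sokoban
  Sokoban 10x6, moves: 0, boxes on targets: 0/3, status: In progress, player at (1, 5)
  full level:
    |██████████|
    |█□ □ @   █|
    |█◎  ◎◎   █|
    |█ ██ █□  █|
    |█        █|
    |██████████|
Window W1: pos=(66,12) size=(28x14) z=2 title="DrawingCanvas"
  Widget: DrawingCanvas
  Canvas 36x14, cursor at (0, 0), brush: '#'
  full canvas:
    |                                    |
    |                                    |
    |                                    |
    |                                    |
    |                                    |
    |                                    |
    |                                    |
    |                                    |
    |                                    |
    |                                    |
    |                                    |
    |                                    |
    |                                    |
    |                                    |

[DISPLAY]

                                                
                                                
                                                
                                                
   ┏━━━━━━━━━━━━━━━━━━━━━━━━━━┓                 
   ┃ Sokoban                  ┃                 
   ┠──────────────────────────┨  ┏━━━━━━━━━━━━━━
   ┃██████████                ┃  ┃ DrawingCanvas
   ┃█□ □ @   █                ┃  ┠──────────────
   ┃█◎  ◎◎   █                ┃  ┃+             
   ┃█ ██ █□  █                ┃  ┃              
   ┃█        █                ┃  ┃              
   ┃██████████                ┃  ┃              
   ┃Moves: 0  0/3             ┃  ┃              
   ┃                          ┃  ┃              
   ┃                          ┃  ┃              
   ┃                          ┃  ┃              
   ┃                          ┃  ┃              
   ┃                          ┃  ┃              
   ┃                          ┃  ┗━━━━━━━━━━━━━━
   ┃                          ┃                 
   ┗━━━━━━━━━━━━━━━━━━━━━━━━━━┛                 


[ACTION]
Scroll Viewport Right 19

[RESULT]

                                                
                                                
                                                
                                                
━━━━━━━━━━━━━━━━━┓                              
                 ┃                              
─────────────────┨  ┏━━━━━━━━━━━━━━━━━━━━━━━━━━┓
█                ┃  ┃ DrawingCanvas            ┃
█                ┃  ┠──────────────────────────┨
█                ┃  ┃+                         ┃
█                ┃  ┃                          ┃
█                ┃  ┃                          ┃
█                ┃  ┃                          ┃
 0/3             ┃  ┃                          ┃
                 ┃  ┃                          ┃
                 ┃  ┃                          ┃
                 ┃  ┃                          ┃
                 ┃  ┃                          ┃
                 ┃  ┃                          ┃
                 ┃  ┗━━━━━━━━━━━━━━━━━━━━━━━━━━┛
                 ┃                              
━━━━━━━━━━━━━━━━━┛                              


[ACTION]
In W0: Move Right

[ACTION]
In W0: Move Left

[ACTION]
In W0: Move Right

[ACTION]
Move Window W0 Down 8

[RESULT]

                                                
                                                
                                                
                                                
                                                
━━━━━━━━━━━━━━━━━┓                              
                 ┃  ┏━━━━━━━━━━━━━━━━━━━━━━━━━━┓
─────────────────┨  ┃ DrawingCanvas            ┃
█                ┃  ┠──────────────────────────┨
█                ┃  ┃+                         ┃
█                ┃  ┃                          ┃
█                ┃  ┃                          ┃
█                ┃  ┃                          ┃
█                ┃  ┃                          ┃
 0/3             ┃  ┃                          ┃
                 ┃  ┃                          ┃
                 ┃  ┃                          ┃
                 ┃  ┃                          ┃
                 ┃  ┃                          ┃
                 ┃  ┗━━━━━━━━━━━━━━━━━━━━━━━━━━┛
                 ┃                              
                 ┃                              


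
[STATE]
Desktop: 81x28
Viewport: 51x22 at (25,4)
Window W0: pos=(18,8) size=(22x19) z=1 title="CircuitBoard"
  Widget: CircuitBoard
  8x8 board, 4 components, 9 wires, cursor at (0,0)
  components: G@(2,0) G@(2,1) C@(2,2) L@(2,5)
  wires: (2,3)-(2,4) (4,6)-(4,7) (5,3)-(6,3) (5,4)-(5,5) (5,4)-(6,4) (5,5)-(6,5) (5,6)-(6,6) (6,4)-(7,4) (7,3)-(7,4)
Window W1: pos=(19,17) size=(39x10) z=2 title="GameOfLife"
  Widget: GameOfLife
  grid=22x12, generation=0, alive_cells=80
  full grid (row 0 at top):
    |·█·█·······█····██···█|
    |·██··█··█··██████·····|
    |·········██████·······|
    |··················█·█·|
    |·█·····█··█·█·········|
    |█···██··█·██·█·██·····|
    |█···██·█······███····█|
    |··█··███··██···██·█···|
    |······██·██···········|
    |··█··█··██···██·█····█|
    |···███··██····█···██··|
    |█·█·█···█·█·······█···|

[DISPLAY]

                                                   
                                                   
                                                   
                                                   
━━━━━━━━━━━━━━┓                                    
itBoard       ┃                                    
──────────────┨                                    
 2 3 4 5 6 7  ┃                                    
              ┃                                    
              ┃                                    
              ┃                                    
              ┃                                    
  G   C   · ─ ┃                                    
━━━━━━━━━━━━━━━━━━━━━━━━━━━━━━━━┓                  
OfLife                          ┃                  
────────────────────────────────┨                  
0                               ┃                  
·············█·█·               ┃                  
··█··█·█·········               ┃                  
█··█·██·█·██·····               ┃                  
█·█······███····█               ┃                  
███··██···██·█···               ┃                  


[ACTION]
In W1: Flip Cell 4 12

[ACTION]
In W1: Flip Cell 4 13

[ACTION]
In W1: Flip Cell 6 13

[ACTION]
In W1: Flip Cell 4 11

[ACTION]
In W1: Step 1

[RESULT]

                                                   
                                                   
                                                   
                                                   
━━━━━━━━━━━━━━┓                                    
itBoard       ┃                                    
──────────────┨                                    
 2 3 4 5 6 7  ┃                                    
              ┃                                    
              ┃                                    
              ┃                                    
              ┃                                    
  G   C   · ─ ┃                                    
━━━━━━━━━━━━━━━━━━━━━━━━━━━━━━━━┓                  
OfLife                          ┃                  
────────────────────────────────┨                  
1                               ┃                  
····█····█·······               ┃                  
····███··█·······               ┃                  
█·█████·█··█·····               ┃                  
··███···█········               ┃                  
····███····██····               ┃                  


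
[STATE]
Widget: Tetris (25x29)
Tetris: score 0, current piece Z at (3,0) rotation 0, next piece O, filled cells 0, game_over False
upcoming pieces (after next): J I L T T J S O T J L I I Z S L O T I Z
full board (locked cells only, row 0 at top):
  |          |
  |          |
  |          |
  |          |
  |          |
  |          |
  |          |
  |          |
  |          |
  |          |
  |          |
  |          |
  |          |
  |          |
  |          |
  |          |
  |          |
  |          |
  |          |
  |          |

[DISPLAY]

   ▓▓     │Next:         
    ▓▓    │▓▓            
          │▓▓            
          │              
          │              
          │              
          │Score:        
          │0             
          │              
          │              
          │              
          │              
          │              
          │              
          │              
          │              
          │              
          │              
          │              
          │              
          │              
          │              
          │              
          │              
          │              
          │              
          │              
          │              
          │              


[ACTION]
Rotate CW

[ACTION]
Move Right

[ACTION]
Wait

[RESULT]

          │Next:         
     ▓    │▓▓            
    ▓▓    │▓▓            
    ▓     │              
          │              
          │              
          │Score:        
          │0             
          │              
          │              
          │              
          │              
          │              
          │              
          │              
          │              
          │              
          │              
          │              
          │              
          │              
          │              
          │              
          │              
          │              
          │              
          │              
          │              
          │              


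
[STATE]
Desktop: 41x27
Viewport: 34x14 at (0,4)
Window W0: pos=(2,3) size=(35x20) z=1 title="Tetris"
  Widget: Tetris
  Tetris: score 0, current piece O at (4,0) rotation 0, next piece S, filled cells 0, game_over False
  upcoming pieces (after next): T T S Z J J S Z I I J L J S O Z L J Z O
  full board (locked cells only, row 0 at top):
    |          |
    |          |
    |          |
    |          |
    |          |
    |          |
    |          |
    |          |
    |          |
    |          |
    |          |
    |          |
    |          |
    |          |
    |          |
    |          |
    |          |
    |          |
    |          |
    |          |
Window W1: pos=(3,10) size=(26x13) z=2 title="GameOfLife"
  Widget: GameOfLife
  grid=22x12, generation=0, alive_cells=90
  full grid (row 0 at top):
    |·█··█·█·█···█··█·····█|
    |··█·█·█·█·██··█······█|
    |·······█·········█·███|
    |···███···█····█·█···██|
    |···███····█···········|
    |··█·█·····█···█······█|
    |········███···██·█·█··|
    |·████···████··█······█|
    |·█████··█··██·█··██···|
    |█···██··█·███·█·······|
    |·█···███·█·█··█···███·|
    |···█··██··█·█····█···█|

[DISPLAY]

  ┃ Tetris                        
  ┠───────────────────────────────
  ┃          │Next:               
  ┃          │ ░░                 
  ┃          │░░                  
  ┃          │                    
  ┃┏━━━━━━━━━━━━━━━━━━━━━━━━┓     
  ┃┃ GameOfLife             ┃     
  ┃┠────────────────────────┨     
  ┃┃Gen: 0                  ┃     
  ┃┃·······█·········█·███  ┃     
  ┃┃···███···█····█·█···██  ┃     
  ┃┃···███····█···········  ┃     
  ┃┃··█·█·····█···█······█  ┃     


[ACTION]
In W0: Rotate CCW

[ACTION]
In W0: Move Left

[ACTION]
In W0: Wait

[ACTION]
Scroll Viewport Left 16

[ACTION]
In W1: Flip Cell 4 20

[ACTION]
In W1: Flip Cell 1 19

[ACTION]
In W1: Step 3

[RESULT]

  ┃ Tetris                        
  ┠───────────────────────────────
  ┃          │Next:               
  ┃          │ ░░                 
  ┃          │░░                  
  ┃          │                    
  ┃┏━━━━━━━━━━━━━━━━━━━━━━━━┓     
  ┃┃ GameOfLife             ┃     
  ┃┠────────────────────────┨     
  ┃┃Gen: 3                  ┃     
  ┃┃······█···········█·█·  ┃     
  ┃┃····███··█·█······███·  ┃     
  ┃┃···█··█··█·██·██···█··  ┃     
  ┃┃···█··█··█···███····█·  ┃     


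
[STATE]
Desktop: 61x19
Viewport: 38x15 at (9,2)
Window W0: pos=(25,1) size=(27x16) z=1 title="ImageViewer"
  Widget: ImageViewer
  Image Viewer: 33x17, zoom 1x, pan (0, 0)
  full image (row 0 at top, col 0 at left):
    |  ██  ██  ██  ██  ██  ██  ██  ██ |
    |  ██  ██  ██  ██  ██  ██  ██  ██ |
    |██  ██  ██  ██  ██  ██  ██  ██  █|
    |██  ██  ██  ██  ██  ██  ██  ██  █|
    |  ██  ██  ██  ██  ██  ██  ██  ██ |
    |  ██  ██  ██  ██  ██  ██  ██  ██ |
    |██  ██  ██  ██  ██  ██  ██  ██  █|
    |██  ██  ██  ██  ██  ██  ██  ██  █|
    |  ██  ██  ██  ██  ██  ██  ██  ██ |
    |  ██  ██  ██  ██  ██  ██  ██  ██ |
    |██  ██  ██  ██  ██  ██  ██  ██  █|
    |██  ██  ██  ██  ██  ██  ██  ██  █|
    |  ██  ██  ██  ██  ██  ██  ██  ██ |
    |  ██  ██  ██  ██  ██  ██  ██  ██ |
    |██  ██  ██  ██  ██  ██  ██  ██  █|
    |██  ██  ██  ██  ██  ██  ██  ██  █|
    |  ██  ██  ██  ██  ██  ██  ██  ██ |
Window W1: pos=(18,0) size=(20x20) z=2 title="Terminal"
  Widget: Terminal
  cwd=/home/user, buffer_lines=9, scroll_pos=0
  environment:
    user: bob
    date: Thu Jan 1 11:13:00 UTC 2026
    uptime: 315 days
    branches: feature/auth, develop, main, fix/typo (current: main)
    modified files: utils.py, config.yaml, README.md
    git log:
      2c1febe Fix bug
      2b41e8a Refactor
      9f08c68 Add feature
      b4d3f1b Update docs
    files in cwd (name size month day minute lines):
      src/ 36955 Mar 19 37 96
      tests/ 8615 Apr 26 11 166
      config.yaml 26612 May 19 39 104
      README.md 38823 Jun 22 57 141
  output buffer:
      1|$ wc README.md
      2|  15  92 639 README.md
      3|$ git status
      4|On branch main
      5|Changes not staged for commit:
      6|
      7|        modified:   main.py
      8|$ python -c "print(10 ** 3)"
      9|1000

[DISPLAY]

         ┠──────────────────┨         
         ┃$ wc README.md    ┃─────────
         ┃  15  92 639 READM┃  ██  ██ 
         ┃$ git status      ┃  ██  ██ 
         ┃On branch main    ┃██  ██  █
         ┃Changes not staged┃██  ██  █
         ┃                  ┃  ██  ██ 
         ┃        modified: ┃  ██  ██ 
         ┃$ python -c "print┃██  ██  █
         ┃1000              ┃██  ██  █
         ┃$ █               ┃  ██  ██ 
         ┃                  ┃  ██  ██ 
         ┃                  ┃██  ██  █
         ┃                  ┃██  ██  █
         ┃                  ┃━━━━━━━━━


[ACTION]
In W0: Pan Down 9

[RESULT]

         ┠──────────────────┨         
         ┃$ wc README.md    ┃─────────
         ┃  15  92 639 READM┃  ██  ██ 
         ┃$ git status      ┃██  ██  █
         ┃On branch main    ┃██  ██  █
         ┃Changes not staged┃  ██  ██ 
         ┃                  ┃  ██  ██ 
         ┃        modified: ┃██  ██  █
         ┃$ python -c "print┃██  ██  █
         ┃1000              ┃  ██  ██ 
         ┃$ █               ┃         
         ┃                  ┃         
         ┃                  ┃         
         ┃                  ┃         
         ┃                  ┃━━━━━━━━━


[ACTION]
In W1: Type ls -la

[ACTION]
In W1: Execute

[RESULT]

         ┠──────────────────┨         
         ┃$ wc README.md    ┃─────────
         ┃  15  92 639 READM┃  ██  ██ 
         ┃$ git status      ┃██  ██  █
         ┃On branch main    ┃██  ██  █
         ┃Changes not staged┃  ██  ██ 
         ┃                  ┃  ██  ██ 
         ┃        modified: ┃██  ██  █
         ┃$ python -c "print┃██  ██  █
         ┃1000              ┃  ██  ██ 
         ┃$ ls -la          ┃         
         ┃drwxr-xr-x  1 bob ┃         
         ┃drwxr-xr-x  1 bob ┃         
         ┃-rw-r--r--  1 bob ┃         
         ┃-rw-r--r--  1 bob ┃━━━━━━━━━
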